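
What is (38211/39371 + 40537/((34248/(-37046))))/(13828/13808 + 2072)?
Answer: -25511768213775691/1206124296703251 ≈ -21.152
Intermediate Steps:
(38211/39371 + 40537/((34248/(-37046))))/(13828/13808 + 2072) = (38211*(1/39371) + 40537/((34248*(-1/37046))))/(13828*(1/13808) + 2072) = (38211/39371 + 40537/(-17124/18523))/(3457/3452 + 2072) = (38211/39371 + 40537*(-18523/17124))/(7156001/3452) = (38211/39371 - 750866851/17124)*(3452/7156001) = -29561724465557/674189004*3452/7156001 = -25511768213775691/1206124296703251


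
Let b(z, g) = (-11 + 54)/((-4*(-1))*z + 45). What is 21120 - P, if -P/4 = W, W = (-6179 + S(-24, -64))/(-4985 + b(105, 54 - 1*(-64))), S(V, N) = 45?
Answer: 24483594540/1158991 ≈ 21125.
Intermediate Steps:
b(z, g) = 43/(45 + 4*z) (b(z, g) = 43/(4*z + 45) = 43/(45 + 4*z))
W = 1426155/1158991 (W = (-6179 + 45)/(-4985 + 43/(45 + 4*105)) = -6134/(-4985 + 43/(45 + 420)) = -6134/(-4985 + 43/465) = -6134/(-2317982/465) = -6134*(-465/2317982) = 1426155/1158991 ≈ 1.2305)
P = -5704620/1158991 (P = -4*1426155/1158991 = -5704620/1158991 ≈ -4.9221)
21120 - P = 21120 - 1*(-5704620/1158991) = 21120 + 5704620/1158991 = 24483594540/1158991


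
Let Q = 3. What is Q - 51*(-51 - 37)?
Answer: 4491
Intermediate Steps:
Q - 51*(-51 - 37) = 3 - 51*(-51 - 37) = 3 - 51*(-88) = 3 + 4488 = 4491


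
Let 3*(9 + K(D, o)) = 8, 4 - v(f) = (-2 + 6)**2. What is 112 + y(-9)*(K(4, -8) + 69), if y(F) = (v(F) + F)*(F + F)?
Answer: 23800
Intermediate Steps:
v(f) = -12 (v(f) = 4 - (-2 + 6)**2 = 4 - 1*4**2 = 4 - 1*16 = 4 - 16 = -12)
K(D, o) = -19/3 (K(D, o) = -9 + (1/3)*8 = -9 + 8/3 = -19/3)
y(F) = 2*F*(-12 + F) (y(F) = (-12 + F)*(F + F) = (-12 + F)*(2*F) = 2*F*(-12 + F))
112 + y(-9)*(K(4, -8) + 69) = 112 + (2*(-9)*(-12 - 9))*(-19/3 + 69) = 112 + (2*(-9)*(-21))*(188/3) = 112 + 378*(188/3) = 112 + 23688 = 23800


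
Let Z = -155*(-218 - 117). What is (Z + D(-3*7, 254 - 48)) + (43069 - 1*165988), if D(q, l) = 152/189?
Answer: -13417714/189 ≈ -70993.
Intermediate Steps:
D(q, l) = 152/189 (D(q, l) = 152*(1/189) = 152/189)
Z = 51925 (Z = -155*(-335) = 51925)
(Z + D(-3*7, 254 - 48)) + (43069 - 1*165988) = (51925 + 152/189) + (43069 - 1*165988) = 9813977/189 + (43069 - 165988) = 9813977/189 - 122919 = -13417714/189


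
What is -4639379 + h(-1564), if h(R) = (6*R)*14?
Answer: -4770755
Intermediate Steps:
h(R) = 84*R
-4639379 + h(-1564) = -4639379 + 84*(-1564) = -4639379 - 131376 = -4770755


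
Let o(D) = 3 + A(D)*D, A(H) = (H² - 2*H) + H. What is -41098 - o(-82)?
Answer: 516991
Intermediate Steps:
A(H) = H² - H
o(D) = 3 + D²*(-1 + D) (o(D) = 3 + (D*(-1 + D))*D = 3 + D²*(-1 + D))
-41098 - o(-82) = -41098 - (3 + (-82)²*(-1 - 82)) = -41098 - (3 + 6724*(-83)) = -41098 - (3 - 558092) = -41098 - 1*(-558089) = -41098 + 558089 = 516991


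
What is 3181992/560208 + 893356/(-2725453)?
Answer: 30954183577/5783411266 ≈ 5.3522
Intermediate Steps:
3181992/560208 + 893356/(-2725453) = 3181992*(1/560208) + 893356*(-1/2725453) = 12053/2122 - 893356/2725453 = 30954183577/5783411266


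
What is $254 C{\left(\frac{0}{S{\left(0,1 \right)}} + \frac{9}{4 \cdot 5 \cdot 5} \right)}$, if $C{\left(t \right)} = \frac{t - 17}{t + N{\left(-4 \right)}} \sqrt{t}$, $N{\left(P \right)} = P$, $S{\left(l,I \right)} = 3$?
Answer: $\frac{644271}{1955} \approx 329.55$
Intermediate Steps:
$C{\left(t \right)} = \frac{\sqrt{t} \left(-17 + t\right)}{-4 + t}$ ($C{\left(t \right)} = \frac{t - 17}{t - 4} \sqrt{t} = \frac{-17 + t}{-4 + t} \sqrt{t} = \frac{\sqrt{t} \left(-17 + t\right)}{-4 + t}$)
$254 C{\left(\frac{0}{S{\left(0,1 \right)}} + \frac{9}{4 \cdot 5 \cdot 5} \right)} = 254 \frac{\sqrt{\frac{0}{3} + \frac{9}{4 \cdot 5 \cdot 5}} \left(-17 + \left(\frac{0}{3} + \frac{9}{4 \cdot 5 \cdot 5}\right)\right)}{-4 + \left(\frac{0}{3} + \frac{9}{4 \cdot 5 \cdot 5}\right)} = 254 \frac{\sqrt{0 \cdot \frac{1}{3} + \frac{9}{20 \cdot 5}} \left(-17 + \left(0 \cdot \frac{1}{3} + \frac{9}{20 \cdot 5}\right)\right)}{-4 + \left(0 \cdot \frac{1}{3} + \frac{9}{20 \cdot 5}\right)} = 254 \frac{\sqrt{0 + \frac{9}{100}} \left(-17 + \left(0 + \frac{9}{100}\right)\right)}{-4 + \left(0 + \frac{9}{100}\right)} = 254 \frac{\sqrt{\frac{9}{100}} \left(-17 + \frac{9}{100}\right)}{-4 + \frac{9}{100}} = 254 \cdot \frac{3}{10} \frac{1}{- \frac{391}{100}} \left(- \frac{1691}{100}\right) = 254 \cdot \frac{3}{10} \left(- \frac{100}{391}\right) \left(- \frac{1691}{100}\right) = 254 \cdot \frac{5073}{3910} = \frac{644271}{1955}$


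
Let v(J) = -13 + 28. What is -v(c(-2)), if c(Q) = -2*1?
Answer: -15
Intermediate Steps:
c(Q) = -2
v(J) = 15
-v(c(-2)) = -1*15 = -15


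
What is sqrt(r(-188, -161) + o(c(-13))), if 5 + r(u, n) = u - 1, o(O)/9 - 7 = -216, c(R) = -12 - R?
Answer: 5*I*sqrt(83) ≈ 45.552*I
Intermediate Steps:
o(O) = -1881 (o(O) = 63 + 9*(-216) = 63 - 1944 = -1881)
r(u, n) = -6 + u (r(u, n) = -5 + (u - 1) = -5 + (-1 + u) = -6 + u)
sqrt(r(-188, -161) + o(c(-13))) = sqrt((-6 - 188) - 1881) = sqrt(-194 - 1881) = sqrt(-2075) = 5*I*sqrt(83)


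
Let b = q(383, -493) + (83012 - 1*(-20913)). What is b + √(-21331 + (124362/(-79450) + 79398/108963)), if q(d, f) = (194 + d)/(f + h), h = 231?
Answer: 27227773/262 + 3*I*√447559260046715626/13741445 ≈ 1.0392e+5 + 146.05*I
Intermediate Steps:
q(d, f) = (194 + d)/(231 + f) (q(d, f) = (194 + d)/(f + 231) = (194 + d)/(231 + f))
b = 27227773/262 (b = (194 + 383)/(231 - 493) + (83012 - 1*(-20913)) = 577/(-262) + (83012 + 20913) = -1/262*577 + 103925 = -577/262 + 103925 = 27227773/262 ≈ 1.0392e+5)
b + √(-21331 + (124362/(-79450) + 79398/108963)) = 27227773/262 + √(-21331 + (124362/(-79450) + 79398/108963)) = 27227773/262 + √(-21331 + (124362*(-1/79450) + 79398*(1/108963))) = 27227773/262 + √(-21331 + (-8883/5675 + 8822/12107)) = 27227773/262 + √(-21331 - 57481631/68707225) = 27227773/262 + √(-1465651298106/68707225) = 27227773/262 + 3*I*√447559260046715626/13741445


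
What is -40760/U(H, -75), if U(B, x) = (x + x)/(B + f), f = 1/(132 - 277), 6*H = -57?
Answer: -1872922/725 ≈ -2583.3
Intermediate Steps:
H = -19/2 (H = (⅙)*(-57) = -19/2 ≈ -9.5000)
f = -1/145 (f = 1/(-145) = -1/145 ≈ -0.0068966)
U(B, x) = 2*x/(-1/145 + B) (U(B, x) = (x + x)/(B - 1/145) = (2*x)/(-1/145 + B) = 2*x/(-1/145 + B))
-40760/U(H, -75) = -40760/(290*(-75)/(-1 + 145*(-19/2))) = -40760/(290*(-75)/(-1 - 2755/2)) = -40760/(290*(-75)/(-2757/2)) = -40760/(290*(-75)*(-2/2757)) = -40760/14500/919 = -40760*919/14500 = -1872922/725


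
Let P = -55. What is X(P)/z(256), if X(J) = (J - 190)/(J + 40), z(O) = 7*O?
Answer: 7/768 ≈ 0.0091146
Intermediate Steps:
X(J) = (-190 + J)/(40 + J)
X(P)/z(256) = ((-190 - 55)/(40 - 55))/((7*256)) = (-245/(-15))/1792 = -1/15*(-245)*(1/1792) = (49/3)*(1/1792) = 7/768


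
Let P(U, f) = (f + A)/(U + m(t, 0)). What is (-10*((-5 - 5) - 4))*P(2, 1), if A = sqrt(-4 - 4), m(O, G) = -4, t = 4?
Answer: -70 - 140*I*sqrt(2) ≈ -70.0 - 197.99*I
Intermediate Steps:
A = 2*I*sqrt(2) (A = sqrt(-8) = 2*I*sqrt(2) ≈ 2.8284*I)
P(U, f) = (f + 2*I*sqrt(2))/(-4 + U) (P(U, f) = (f + 2*I*sqrt(2))/(U - 4) = (f + 2*I*sqrt(2))/(-4 + U))
(-10*((-5 - 5) - 4))*P(2, 1) = (-10*((-5 - 5) - 4))*((1 + 2*I*sqrt(2))/(-4 + 2)) = (-10*(-10 - 4))*((1 + 2*I*sqrt(2))/(-2)) = (-10*(-14))*(-(1 + 2*I*sqrt(2))/2) = 140*(-1/2 - I*sqrt(2)) = -70 - 140*I*sqrt(2)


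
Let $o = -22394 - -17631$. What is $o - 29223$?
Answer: $-33986$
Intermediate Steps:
$o = -4763$ ($o = -22394 + 17631 = -4763$)
$o - 29223 = -4763 - 29223 = -33986$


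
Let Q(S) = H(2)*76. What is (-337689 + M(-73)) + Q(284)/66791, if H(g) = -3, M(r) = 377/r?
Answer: -1646509974778/4875743 ≈ -3.3769e+5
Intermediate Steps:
Q(S) = -228 (Q(S) = -3*76 = -228)
(-337689 + M(-73)) + Q(284)/66791 = (-337689 + 377/(-73)) - 228/66791 = (-337689 + 377*(-1/73)) - 228*1/66791 = (-337689 - 377/73) - 228/66791 = -24651674/73 - 228/66791 = -1646509974778/4875743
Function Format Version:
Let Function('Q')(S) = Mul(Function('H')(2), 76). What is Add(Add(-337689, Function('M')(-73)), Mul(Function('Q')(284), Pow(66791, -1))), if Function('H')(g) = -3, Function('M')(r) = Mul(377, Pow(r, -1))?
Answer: Rational(-1646509974778, 4875743) ≈ -3.3769e+5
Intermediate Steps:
Function('Q')(S) = -228 (Function('Q')(S) = Mul(-3, 76) = -228)
Add(Add(-337689, Function('M')(-73)), Mul(Function('Q')(284), Pow(66791, -1))) = Add(Add(-337689, Mul(377, Pow(-73, -1))), Mul(-228, Pow(66791, -1))) = Add(Add(-337689, Mul(377, Rational(-1, 73))), Mul(-228, Rational(1, 66791))) = Add(Add(-337689, Rational(-377, 73)), Rational(-228, 66791)) = Add(Rational(-24651674, 73), Rational(-228, 66791)) = Rational(-1646509974778, 4875743)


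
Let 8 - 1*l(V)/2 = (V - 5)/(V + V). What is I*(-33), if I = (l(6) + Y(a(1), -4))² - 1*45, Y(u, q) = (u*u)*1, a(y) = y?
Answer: -94391/12 ≈ -7865.9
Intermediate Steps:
l(V) = 16 - (-5 + V)/V (l(V) = 16 - 2*(V - 5)/(V + V) = 16 - 2*(-5 + V)/(2*V) = 16 - 2*(-5 + V)*1/(2*V) = 16 - (-5 + V)/V)
Y(u, q) = u² (Y(u, q) = u²*1 = u²)
I = 8581/36 (I = ((15 + 5/6) + 1²)² - 1*45 = ((15 + 5*(⅙)) + 1)² - 45 = ((15 + ⅚) + 1)² - 45 = (95/6 + 1)² - 45 = (101/6)² - 45 = 10201/36 - 45 = 8581/36 ≈ 238.36)
I*(-33) = (8581/36)*(-33) = -94391/12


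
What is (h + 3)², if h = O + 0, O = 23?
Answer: 676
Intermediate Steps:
h = 23 (h = 23 + 0 = 23)
(h + 3)² = (23 + 3)² = 26² = 676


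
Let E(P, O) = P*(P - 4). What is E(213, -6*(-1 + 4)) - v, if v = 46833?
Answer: -2316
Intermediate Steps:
E(P, O) = P*(-4 + P)
E(213, -6*(-1 + 4)) - v = 213*(-4 + 213) - 1*46833 = 213*209 - 46833 = 44517 - 46833 = -2316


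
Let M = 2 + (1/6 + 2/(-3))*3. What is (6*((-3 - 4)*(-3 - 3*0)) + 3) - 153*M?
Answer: 105/2 ≈ 52.500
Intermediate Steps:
M = ½ (M = 2 + (1*(⅙) + 2*(-⅓))*3 = 2 + (⅙ - ⅔)*3 = 2 - ½*3 = 2 - 3/2 = ½ ≈ 0.50000)
(6*((-3 - 4)*(-3 - 3*0)) + 3) - 153*M = (6*((-3 - 4)*(-3 - 3*0)) + 3) - 153*½ = (6*(-7*(-3 + 0)) + 3) - 153/2 = (6*(-7*(-3)) + 3) - 153/2 = (6*21 + 3) - 153/2 = (126 + 3) - 153/2 = 129 - 153/2 = 105/2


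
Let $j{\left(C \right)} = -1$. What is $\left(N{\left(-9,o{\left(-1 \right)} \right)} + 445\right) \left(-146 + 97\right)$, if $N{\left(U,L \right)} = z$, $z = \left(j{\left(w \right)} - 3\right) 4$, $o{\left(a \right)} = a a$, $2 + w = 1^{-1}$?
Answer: $-21021$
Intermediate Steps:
$w = -1$ ($w = -2 + 1^{-1} = -2 + 1 = -1$)
$o{\left(a \right)} = a^{2}$
$z = -16$ ($z = \left(-1 - 3\right) 4 = \left(-4\right) 4 = -16$)
$N{\left(U,L \right)} = -16$
$\left(N{\left(-9,o{\left(-1 \right)} \right)} + 445\right) \left(-146 + 97\right) = \left(-16 + 445\right) \left(-146 + 97\right) = 429 \left(-49\right) = -21021$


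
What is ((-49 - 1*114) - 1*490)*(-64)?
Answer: 41792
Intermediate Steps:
((-49 - 1*114) - 1*490)*(-64) = ((-49 - 114) - 490)*(-64) = (-163 - 490)*(-64) = -653*(-64) = 41792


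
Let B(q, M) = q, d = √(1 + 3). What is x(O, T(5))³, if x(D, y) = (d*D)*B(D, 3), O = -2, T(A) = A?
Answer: 512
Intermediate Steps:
d = 2 (d = √4 = 2)
x(D, y) = 2*D² (x(D, y) = (2*D)*D = 2*D²)
x(O, T(5))³ = (2*(-2)²)³ = (2*4)³ = 8³ = 512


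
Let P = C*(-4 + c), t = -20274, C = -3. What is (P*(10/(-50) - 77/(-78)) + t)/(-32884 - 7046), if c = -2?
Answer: 438963/865150 ≈ 0.50738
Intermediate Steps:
P = 18 (P = -3*(-4 - 2) = -3*(-6) = 18)
(P*(10/(-50) - 77/(-78)) + t)/(-32884 - 7046) = (18*(10/(-50) - 77/(-78)) - 20274)/(-32884 - 7046) = (18*(10*(-1/50) - 77*(-1/78)) - 20274)/(-39930) = (18*(-1/5 + 77/78) - 20274)*(-1/39930) = (18*(307/390) - 20274)*(-1/39930) = (921/65 - 20274)*(-1/39930) = -1316889/65*(-1/39930) = 438963/865150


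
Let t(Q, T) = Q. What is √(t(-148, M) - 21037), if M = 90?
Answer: I*√21185 ≈ 145.55*I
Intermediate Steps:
√(t(-148, M) - 21037) = √(-148 - 21037) = √(-21185) = I*√21185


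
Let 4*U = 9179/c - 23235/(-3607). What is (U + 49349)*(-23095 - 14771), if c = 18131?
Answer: -122211190108135305/65398517 ≈ -1.8687e+9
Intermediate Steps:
U = 227191219/130797034 (U = (9179/18131 - 23235/(-3607))/4 = (9179*(1/18131) - 23235*(-1/3607))/4 = (9179/18131 + 23235/3607)/4 = (¼)*(454382438/65398517) = 227191219/130797034 ≈ 1.7370)
(U + 49349)*(-23095 - 14771) = (227191219/130797034 + 49349)*(-23095 - 14771) = (6454930022085/130797034)*(-37866) = -122211190108135305/65398517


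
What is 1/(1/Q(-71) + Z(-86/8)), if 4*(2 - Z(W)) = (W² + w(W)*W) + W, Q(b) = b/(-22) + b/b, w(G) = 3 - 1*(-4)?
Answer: -5952/30677 ≈ -0.19402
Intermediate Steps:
w(G) = 7 (w(G) = 3 + 4 = 7)
Q(b) = 1 - b/22 (Q(b) = b*(-1/22) + 1 = -b/22 + 1 = 1 - b/22)
Z(W) = 2 - 2*W - W²/4 (Z(W) = 2 - ((W² + 7*W) + W)/4 = 2 - (W² + 8*W)/4 = 2 + (-2*W - W²/4) = 2 - 2*W - W²/4)
1/(1/Q(-71) + Z(-86/8)) = 1/(1/(1 - 1/22*(-71)) + (2 - (-172)/8 - (-86/8)²/4)) = 1/(1/(1 + 71/22) + (2 - (-172)/8 - (-86*⅛)²/4)) = 1/(1/(93/22) + (2 - 2*(-43/4) - (-43/4)²/4)) = 1/(22/93 + (2 + 43/2 - ¼*1849/16)) = 1/(22/93 + (2 + 43/2 - 1849/64)) = 1/(22/93 - 345/64) = 1/(-30677/5952) = -5952/30677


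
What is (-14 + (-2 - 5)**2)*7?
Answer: 245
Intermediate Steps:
(-14 + (-2 - 5)**2)*7 = (-14 + (-7)**2)*7 = (-14 + 49)*7 = 35*7 = 245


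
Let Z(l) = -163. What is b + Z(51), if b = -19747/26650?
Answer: -335669/2050 ≈ -163.74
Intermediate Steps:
b = -1519/2050 (b = -19747*1/26650 = -1519/2050 ≈ -0.74098)
b + Z(51) = -1519/2050 - 163 = -335669/2050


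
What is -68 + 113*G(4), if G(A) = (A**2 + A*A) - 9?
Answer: 2531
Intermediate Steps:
G(A) = -9 + 2*A**2 (G(A) = (A**2 + A**2) - 9 = 2*A**2 - 9 = -9 + 2*A**2)
-68 + 113*G(4) = -68 + 113*(-9 + 2*4**2) = -68 + 113*(-9 + 2*16) = -68 + 113*(-9 + 32) = -68 + 113*23 = -68 + 2599 = 2531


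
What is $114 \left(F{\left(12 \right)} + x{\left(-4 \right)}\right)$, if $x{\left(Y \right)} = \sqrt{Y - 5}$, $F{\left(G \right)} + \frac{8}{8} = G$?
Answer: $1254 + 342 i \approx 1254.0 + 342.0 i$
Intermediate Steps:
$F{\left(G \right)} = -1 + G$
$x{\left(Y \right)} = \sqrt{-5 + Y}$
$114 \left(F{\left(12 \right)} + x{\left(-4 \right)}\right) = 114 \left(\left(-1 + 12\right) + \sqrt{-5 - 4}\right) = 114 \left(11 + \sqrt{-9}\right) = 114 \left(11 + 3 i\right) = 1254 + 342 i$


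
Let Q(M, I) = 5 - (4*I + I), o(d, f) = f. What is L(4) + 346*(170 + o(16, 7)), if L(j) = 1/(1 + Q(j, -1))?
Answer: 673663/11 ≈ 61242.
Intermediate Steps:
Q(M, I) = 5 - 5*I
L(j) = 1/11 (L(j) = 1/(1 + (5 - 5*(-1))) = 1/(1 + (5 + 5)) = 1/(1 + 10) = 1/11)
L(4) + 346*(170 + o(16, 7)) = 1/11 + 346*(170 + 7) = 1/11 + 346*177 = 1/11 + 61242 = 673663/11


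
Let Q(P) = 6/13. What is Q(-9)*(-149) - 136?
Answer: -2662/13 ≈ -204.77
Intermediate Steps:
Q(P) = 6/13 (Q(P) = 6*(1/13) = 6/13)
Q(-9)*(-149) - 136 = (6/13)*(-149) - 136 = -894/13 - 136 = -2662/13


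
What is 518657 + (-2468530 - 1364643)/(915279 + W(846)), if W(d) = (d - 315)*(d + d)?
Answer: 940700446094/1813731 ≈ 5.1866e+5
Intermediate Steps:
W(d) = 2*d*(-315 + d) (W(d) = (-315 + d)*(2*d) = 2*d*(-315 + d))
518657 + (-2468530 - 1364643)/(915279 + W(846)) = 518657 + (-2468530 - 1364643)/(915279 + 2*846*(-315 + 846)) = 518657 - 3833173/(915279 + 2*846*531) = 518657 - 3833173/(915279 + 898452) = 518657 - 3833173/1813731 = 940700446094/1813731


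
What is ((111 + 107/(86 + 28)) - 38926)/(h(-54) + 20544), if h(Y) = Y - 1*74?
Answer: -4424803/2327424 ≈ -1.9012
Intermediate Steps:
h(Y) = -74 + Y (h(Y) = Y - 74 = -74 + Y)
((111 + 107/(86 + 28)) - 38926)/(h(-54) + 20544) = ((111 + 107/(86 + 28)) - 38926)/((-74 - 54) + 20544) = ((111 + 107/114) - 38926)/(-128 + 20544) = ((111 + 107*(1/114)) - 38926)/20416 = ((111 + 107/114) - 38926)*(1/20416) = (12761/114 - 38926)*(1/20416) = -4424803/114*1/20416 = -4424803/2327424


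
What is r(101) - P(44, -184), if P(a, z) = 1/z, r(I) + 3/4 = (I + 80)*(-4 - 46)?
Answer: -1665337/184 ≈ -9050.8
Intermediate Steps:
r(I) = -16003/4 - 50*I (r(I) = -¾ + (I + 80)*(-4 - 46) = -¾ + (80 + I)*(-50) = -¾ + (-4000 - 50*I) = -16003/4 - 50*I)
r(101) - P(44, -184) = (-16003/4 - 50*101) - 1/(-184) = (-16003/4 - 5050) - 1*(-1/184) = -36203/4 + 1/184 = -1665337/184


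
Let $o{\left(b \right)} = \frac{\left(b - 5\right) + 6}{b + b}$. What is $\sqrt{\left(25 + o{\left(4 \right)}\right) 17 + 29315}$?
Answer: $\frac{3 \sqrt{52890}}{4} \approx 172.48$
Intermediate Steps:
$o{\left(b \right)} = \frac{1 + b}{2 b}$ ($o{\left(b \right)} = \frac{\left(b - 5\right) + 6}{2 b} = \left(\left(-5 + b\right) + 6\right) \frac{1}{2 b} = \left(1 + b\right) \frac{1}{2 b} = \frac{1 + b}{2 b}$)
$\sqrt{\left(25 + o{\left(4 \right)}\right) 17 + 29315} = \sqrt{\left(25 + \frac{1 + 4}{2 \cdot 4}\right) 17 + 29315} = \sqrt{\left(25 + \frac{1}{2} \cdot \frac{1}{4} \cdot 5\right) 17 + 29315} = \sqrt{\left(25 + \frac{5}{8}\right) 17 + 29315} = \sqrt{\frac{205}{8} \cdot 17 + 29315} = \sqrt{\frac{3485}{8} + 29315} = \sqrt{\frac{238005}{8}} = \frac{3 \sqrt{52890}}{4}$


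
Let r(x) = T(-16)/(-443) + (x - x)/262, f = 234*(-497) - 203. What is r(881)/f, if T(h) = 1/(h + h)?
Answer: -1/1651518176 ≈ -6.0550e-10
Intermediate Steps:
f = -116501 (f = -116298 - 203 = -116501)
T(h) = 1/(2*h)
r(x) = 1/14176 (r(x) = ((½)/(-16))/(-443) + (x - x)/262 = ((½)*(-1/16))*(-1/443) + 0*(1/262) = -1/32*(-1/443) + 0 = 1/14176 + 0 = 1/14176)
r(881)/f = (1/14176)/(-116501) = (1/14176)*(-1/116501) = -1/1651518176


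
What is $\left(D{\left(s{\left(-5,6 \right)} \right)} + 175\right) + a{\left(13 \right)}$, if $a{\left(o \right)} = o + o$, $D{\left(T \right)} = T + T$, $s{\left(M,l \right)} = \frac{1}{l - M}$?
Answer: $\frac{2213}{11} \approx 201.18$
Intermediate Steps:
$D{\left(T \right)} = 2 T$
$a{\left(o \right)} = 2 o$
$\left(D{\left(s{\left(-5,6 \right)} \right)} + 175\right) + a{\left(13 \right)} = \left(\frac{2}{6 - -5} + 175\right) + 2 \cdot 13 = \left(\frac{2}{6 + 5} + 175\right) + 26 = \left(\frac{2}{11} + 175\right) + 26 = \frac{1927}{11} + 26 = \frac{2213}{11}$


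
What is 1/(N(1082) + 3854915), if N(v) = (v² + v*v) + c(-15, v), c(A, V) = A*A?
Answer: 1/6196588 ≈ 1.6138e-7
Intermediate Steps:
c(A, V) = A²
N(v) = 225 + 2*v² (N(v) = (v² + v*v) + (-15)² = (v² + v²) + 225 = 2*v² + 225 = 225 + 2*v²)
1/(N(1082) + 3854915) = 1/((225 + 2*1082²) + 3854915) = 1/((225 + 2*1170724) + 3854915) = 1/((225 + 2341448) + 3854915) = 1/(2341673 + 3854915) = 1/6196588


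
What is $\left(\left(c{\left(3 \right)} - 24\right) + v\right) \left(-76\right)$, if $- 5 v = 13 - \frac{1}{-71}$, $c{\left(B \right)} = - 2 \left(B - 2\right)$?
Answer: $\frac{771704}{355} \approx 2173.8$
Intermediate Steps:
$c{\left(B \right)} = 4 - 2 B$ ($c{\left(B \right)} = - 2 \left(-2 + B\right) = 4 - 2 B$)
$v = - \frac{924}{355}$ ($v = - \frac{13 - \frac{1}{-71}}{5} = - \frac{13 - - \frac{1}{71}}{5} = - \frac{13 + \frac{1}{71}}{5} = \left(- \frac{1}{5}\right) \frac{924}{71} = - \frac{924}{355} \approx -2.6028$)
$\left(\left(c{\left(3 \right)} - 24\right) + v\right) \left(-76\right) = \left(\left(\left(4 - 6\right) - 24\right) - \frac{924}{355}\right) \left(-76\right) = \left(\left(-2 - 24\right) - \frac{924}{355}\right) \left(-76\right) = \left(-26 - \frac{924}{355}\right) \left(-76\right) = \left(- \frac{10154}{355}\right) \left(-76\right) = \frac{771704}{355}$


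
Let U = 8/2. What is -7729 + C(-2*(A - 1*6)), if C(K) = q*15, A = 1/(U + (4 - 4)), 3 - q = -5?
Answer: -7609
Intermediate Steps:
q = 8 (q = 3 - 1*(-5) = 3 + 5 = 8)
U = 4 (U = 8*(1/2) = 4)
A = 1/4 (A = 1/(4 + (4 - 4)) = 1/(4 + 0) = 1/4 ≈ 0.25000)
C(K) = 120 (C(K) = 8*15 = 120)
-7729 + C(-2*(A - 1*6)) = -7729 + 120 = -7609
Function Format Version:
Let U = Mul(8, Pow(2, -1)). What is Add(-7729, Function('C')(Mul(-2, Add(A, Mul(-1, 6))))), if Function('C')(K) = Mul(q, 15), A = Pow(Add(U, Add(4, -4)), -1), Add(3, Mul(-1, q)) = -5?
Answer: -7609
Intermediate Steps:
q = 8 (q = Add(3, Mul(-1, -5)) = Add(3, 5) = 8)
U = 4 (U = Mul(8, Rational(1, 2)) = 4)
A = Rational(1, 4) (A = Pow(Add(4, Add(4, -4)), -1) = Pow(Add(4, 0), -1) = Pow(4, -1) = Rational(1, 4) ≈ 0.25000)
Function('C')(K) = 120 (Function('C')(K) = Mul(8, 15) = 120)
Add(-7729, Function('C')(Mul(-2, Add(A, Mul(-1, 6))))) = Add(-7729, 120) = -7609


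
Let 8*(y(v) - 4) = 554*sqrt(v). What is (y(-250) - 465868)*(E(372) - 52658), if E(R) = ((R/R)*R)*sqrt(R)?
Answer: (26329 - 372*sqrt(93))*(1863456 - 1385*I*sqrt(10))/2 ≈ 2.1189e+10 - 4.9801e+7*I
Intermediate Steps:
y(v) = 4 + 277*sqrt(v)/4 (y(v) = 4 + (554*sqrt(v))/8 = 4 + 277*sqrt(v)/4)
E(R) = R**(3/2) (E(R) = (1*R)*sqrt(R) = R*sqrt(R) = R**(3/2))
(y(-250) - 465868)*(E(372) - 52658) = ((4 + 277*sqrt(-250)/4) - 465868)*(372**(3/2) - 52658) = ((4 + 277*(5*I*sqrt(10))/4) - 465868)*(744*sqrt(93) - 52658) = ((4 + 1385*I*sqrt(10)/4) - 465868)*(-52658 + 744*sqrt(93)) = (-465864 + 1385*I*sqrt(10)/4)*(-52658 + 744*sqrt(93))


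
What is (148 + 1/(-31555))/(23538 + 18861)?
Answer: 1556713/445966815 ≈ 0.0034906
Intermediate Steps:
(148 + 1/(-31555))/(23538 + 18861) = (148 - 1/31555)/42399 = (4670139/31555)*(1/42399) = 1556713/445966815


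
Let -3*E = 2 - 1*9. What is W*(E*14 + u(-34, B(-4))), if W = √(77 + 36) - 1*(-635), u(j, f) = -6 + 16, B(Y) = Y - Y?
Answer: 81280/3 + 128*√113/3 ≈ 27547.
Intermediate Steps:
B(Y) = 0
u(j, f) = 10
W = 635 + √113 (W = √113 + 635 = 635 + √113 ≈ 645.63)
E = 7/3 (E = -(2 - 1*9)/3 = -(2 - 9)/3 = -⅓*(-7) = 7/3 ≈ 2.3333)
W*(E*14 + u(-34, B(-4))) = (635 + √113)*((7/3)*14 + 10) = (635 + √113)*(98/3 + 10) = (635 + √113)*(128/3) = 81280/3 + 128*√113/3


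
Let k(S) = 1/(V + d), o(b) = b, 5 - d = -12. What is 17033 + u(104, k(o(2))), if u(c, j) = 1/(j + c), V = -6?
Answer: 19502796/1145 ≈ 17033.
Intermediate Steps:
d = 17 (d = 5 - 1*(-12) = 5 + 12 = 17)
k(S) = 1/11 (k(S) = 1/(-6 + 17) = 1/11)
u(c, j) = 1/(c + j)
17033 + u(104, k(o(2))) = 17033 + 1/(104 + 1/11) = 17033 + 1/(1145/11) = 17033 + 11/1145 = 19502796/1145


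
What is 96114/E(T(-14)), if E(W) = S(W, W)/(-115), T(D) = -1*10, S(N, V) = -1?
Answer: 11053110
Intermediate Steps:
T(D) = -10
E(W) = 1/115 (E(W) = -1/(-115) = -1*(-1/115) = 1/115)
96114/E(T(-14)) = 96114/(1/115) = 96114*115 = 11053110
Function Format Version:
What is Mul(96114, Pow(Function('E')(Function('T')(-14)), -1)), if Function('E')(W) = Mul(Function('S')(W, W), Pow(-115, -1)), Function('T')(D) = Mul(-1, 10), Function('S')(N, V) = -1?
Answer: 11053110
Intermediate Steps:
Function('T')(D) = -10
Function('E')(W) = Rational(1, 115) (Function('E')(W) = Mul(-1, Pow(-115, -1)) = Mul(-1, Rational(-1, 115)) = Rational(1, 115))
Mul(96114, Pow(Function('E')(Function('T')(-14)), -1)) = Mul(96114, Pow(Rational(1, 115), -1)) = Mul(96114, 115) = 11053110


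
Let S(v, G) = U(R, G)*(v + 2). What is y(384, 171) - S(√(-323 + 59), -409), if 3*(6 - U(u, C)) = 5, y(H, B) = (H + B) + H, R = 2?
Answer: 2791/3 - 26*I*√66/3 ≈ 930.33 - 70.408*I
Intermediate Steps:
y(H, B) = B + 2*H (y(H, B) = (B + H) + H = B + 2*H)
U(u, C) = 13/3 (U(u, C) = 6 - ⅓*5 = 6 - 5/3 = 13/3)
S(v, G) = 26/3 + 13*v/3 (S(v, G) = 13*(v + 2)/3 = 13*(2 + v)/3 = 26/3 + 13*v/3)
y(384, 171) - S(√(-323 + 59), -409) = (171 + 2*384) - (26/3 + 13*√(-323 + 59)/3) = (171 + 768) - (26/3 + 13*√(-264)/3) = 939 - (26/3 + 13*(2*I*√66)/3) = 939 - (26/3 + 26*I*√66/3) = 939 + (-26/3 - 26*I*√66/3) = 2791/3 - 26*I*√66/3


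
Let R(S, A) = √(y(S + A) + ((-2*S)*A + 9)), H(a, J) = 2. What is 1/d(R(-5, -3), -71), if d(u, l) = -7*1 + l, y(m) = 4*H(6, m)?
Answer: -1/78 ≈ -0.012821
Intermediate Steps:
y(m) = 8 (y(m) = 4*2 = 8)
R(S, A) = √(17 - 2*A*S) (R(S, A) = √(8 + ((-2*S)*A + 9)) = √(8 + (-2*A*S + 9)) = √(8 + (9 - 2*A*S)) = √(17 - 2*A*S))
d(u, l) = -7 + l
1/d(R(-5, -3), -71) = 1/(-7 - 71) = 1/(-78) = -1/78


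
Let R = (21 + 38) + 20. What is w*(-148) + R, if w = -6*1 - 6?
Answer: 1855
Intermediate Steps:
w = -12 (w = -6 - 6 = -12)
R = 79 (R = 59 + 20 = 79)
w*(-148) + R = -12*(-148) + 79 = 1776 + 79 = 1855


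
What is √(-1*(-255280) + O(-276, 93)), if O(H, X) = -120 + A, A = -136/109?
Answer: 12*√21052369/109 ≈ 505.13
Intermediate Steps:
A = -136/109 (A = -136*1/109 = -136/109 ≈ -1.2477)
O(H, X) = -13216/109 (O(H, X) = -120 - 136/109 = -13216/109)
√(-1*(-255280) + O(-276, 93)) = √(-1*(-255280) - 13216/109) = √(255280 - 13216/109) = √(27812304/109) = 12*√21052369/109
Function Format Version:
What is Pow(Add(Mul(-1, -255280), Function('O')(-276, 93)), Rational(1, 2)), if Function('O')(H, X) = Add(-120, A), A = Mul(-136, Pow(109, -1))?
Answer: Mul(Rational(12, 109), Pow(21052369, Rational(1, 2))) ≈ 505.13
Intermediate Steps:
A = Rational(-136, 109) (A = Mul(-136, Rational(1, 109)) = Rational(-136, 109) ≈ -1.2477)
Function('O')(H, X) = Rational(-13216, 109) (Function('O')(H, X) = Add(-120, Rational(-136, 109)) = Rational(-13216, 109))
Pow(Add(Mul(-1, -255280), Function('O')(-276, 93)), Rational(1, 2)) = Pow(Add(Mul(-1, -255280), Rational(-13216, 109)), Rational(1, 2)) = Pow(Add(255280, Rational(-13216, 109)), Rational(1, 2)) = Pow(Rational(27812304, 109), Rational(1, 2)) = Mul(Rational(12, 109), Pow(21052369, Rational(1, 2)))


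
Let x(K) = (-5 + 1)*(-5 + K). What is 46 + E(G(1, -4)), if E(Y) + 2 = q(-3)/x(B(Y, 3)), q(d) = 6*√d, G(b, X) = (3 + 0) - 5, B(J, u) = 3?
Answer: 44 + 3*I*√3/4 ≈ 44.0 + 1.299*I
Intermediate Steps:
G(b, X) = -2 (G(b, X) = 3 - 5 = -2)
x(K) = 20 - 4*K (x(K) = -4*(-5 + K) = 20 - 4*K)
E(Y) = -2 + 3*I*√3/4 (E(Y) = -2 + (6*√(-3))/(20 - 4*3) = -2 + (6*(I*√3))/(20 - 12) = -2 + (6*I*√3)/8 = -2 + (6*I*√3)*(⅛) = -2 + 3*I*√3/4)
46 + E(G(1, -4)) = 46 + (-2 + 3*I*√3/4) = 44 + 3*I*√3/4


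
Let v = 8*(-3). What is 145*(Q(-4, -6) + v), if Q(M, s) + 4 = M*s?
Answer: -580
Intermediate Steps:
Q(M, s) = -4 + M*s
v = -24
145*(Q(-4, -6) + v) = 145*((-4 - 4*(-6)) - 24) = 145*((-4 + 24) - 24) = 145*(20 - 24) = 145*(-4) = -580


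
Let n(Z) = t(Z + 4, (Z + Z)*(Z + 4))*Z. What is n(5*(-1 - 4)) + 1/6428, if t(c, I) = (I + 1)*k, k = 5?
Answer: -844478499/6428 ≈ -1.3138e+5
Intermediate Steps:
t(c, I) = 5 + 5*I (t(c, I) = (I + 1)*5 = (1 + I)*5 = 5 + 5*I)
n(Z) = Z*(5 + 10*Z*(4 + Z)) (n(Z) = (5 + 5*((Z + Z)*(Z + 4)))*Z = (5 + 5*((2*Z)*(4 + Z)))*Z = (5 + 5*(2*Z*(4 + Z)))*Z = (5 + 10*Z*(4 + Z))*Z = Z*(5 + 10*Z*(4 + Z)))
n(5*(-1 - 4)) + 1/6428 = 5*(5*(-1 - 4))*(1 + 2*(5*(-1 - 4))*(4 + 5*(-1 - 4))) + 1/6428 = 5*(5*(-5))*(1 + 2*(5*(-5))*(4 + 5*(-5))) + 1/6428 = 5*(-25)*(1 + 2*(-25)*(4 - 25)) + 1/6428 = 5*(-25)*(1 + 2*(-25)*(-21)) + 1/6428 = 5*(-25)*(1 + 1050) + 1/6428 = 5*(-25)*1051 + 1/6428 = -131375 + 1/6428 = -844478499/6428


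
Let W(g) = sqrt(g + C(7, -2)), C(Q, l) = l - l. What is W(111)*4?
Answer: 4*sqrt(111) ≈ 42.143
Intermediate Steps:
C(Q, l) = 0
W(g) = sqrt(g) (W(g) = sqrt(g + 0) = sqrt(g))
W(111)*4 = sqrt(111)*4 = 4*sqrt(111)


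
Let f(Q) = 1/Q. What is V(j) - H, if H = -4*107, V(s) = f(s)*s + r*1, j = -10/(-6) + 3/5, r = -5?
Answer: 424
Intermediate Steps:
j = 34/15 (j = -10*(-⅙) + 3*(⅕) = 5/3 + ⅗ = 34/15 ≈ 2.2667)
V(s) = -4 (V(s) = s/s - 5*1 = 1 - 5 = -4)
H = -428
V(j) - H = -4 - 1*(-428) = -4 + 428 = 424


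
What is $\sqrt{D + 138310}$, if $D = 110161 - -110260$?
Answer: $3 \sqrt{39859} \approx 598.94$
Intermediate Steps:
$D = 220421$ ($D = 110161 + 110260 = 220421$)
$\sqrt{D + 138310} = \sqrt{220421 + 138310} = \sqrt{358731} = 3 \sqrt{39859}$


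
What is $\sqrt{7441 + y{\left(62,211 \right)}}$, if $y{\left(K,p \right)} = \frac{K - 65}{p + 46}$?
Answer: $\frac{\sqrt{491469838}}{257} \approx 86.261$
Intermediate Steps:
$y{\left(K,p \right)} = \frac{-65 + K}{46 + p}$
$\sqrt{7441 + y{\left(62,211 \right)}} = \sqrt{7441 + \frac{-65 + 62}{46 + 211}} = \sqrt{7441 + \frac{1}{257} \left(-3\right)} = \sqrt{7441 - \frac{3}{257}} = \sqrt{\frac{1912334}{257}} = \frac{\sqrt{491469838}}{257}$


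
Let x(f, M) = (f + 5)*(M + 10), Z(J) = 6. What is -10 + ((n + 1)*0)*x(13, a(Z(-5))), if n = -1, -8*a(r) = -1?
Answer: -10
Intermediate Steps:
a(r) = ⅛ (a(r) = -⅛*(-1) = ⅛)
x(f, M) = (5 + f)*(10 + M)
-10 + ((n + 1)*0)*x(13, a(Z(-5))) = -10 + ((-1 + 1)*0)*(50 + 5*(⅛) + 10*13 + (⅛)*13) = -10 + (0*0)*(50 + 5/8 + 130 + 13/8) = -10 + 0*(729/4) = -10 + 0 = -10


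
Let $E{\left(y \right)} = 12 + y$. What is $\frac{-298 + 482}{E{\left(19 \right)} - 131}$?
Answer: $- \frac{46}{25} \approx -1.84$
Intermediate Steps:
$\frac{-298 + 482}{E{\left(19 \right)} - 131} = \frac{-298 + 482}{\left(12 + 19\right) - 131} = \frac{184}{31 - 131} = \frac{184}{-100} = 184 \left(- \frac{1}{100}\right) = - \frac{46}{25}$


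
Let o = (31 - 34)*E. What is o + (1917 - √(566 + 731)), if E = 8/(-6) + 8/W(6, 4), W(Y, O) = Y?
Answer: 1917 - √1297 ≈ 1881.0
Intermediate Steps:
E = 0 (E = 8/(-6) + 8/6 = 8*(-⅙) + 8*(⅙) = -4/3 + 4/3 = 0)
o = 0 (o = (31 - 34)*0 = -3*0 = 0)
o + (1917 - √(566 + 731)) = 0 + (1917 - √(566 + 731)) = 0 + (1917 - √1297) = 1917 - √1297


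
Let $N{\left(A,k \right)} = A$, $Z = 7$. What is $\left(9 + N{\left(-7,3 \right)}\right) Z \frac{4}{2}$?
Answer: $28$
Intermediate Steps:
$\left(9 + N{\left(-7,3 \right)}\right) Z \frac{4}{2} = \left(9 - 7\right) 7 \cdot \frac{4}{2} = 2 \cdot 7 \cdot 4 \cdot \frac{1}{2} = 2 \cdot 7 \cdot 2 = 2 \cdot 14 = 28$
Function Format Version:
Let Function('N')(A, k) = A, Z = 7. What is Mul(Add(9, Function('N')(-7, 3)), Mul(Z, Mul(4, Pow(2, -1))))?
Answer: 28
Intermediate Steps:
Mul(Add(9, Function('N')(-7, 3)), Mul(Z, Mul(4, Pow(2, -1)))) = Mul(Add(9, -7), Mul(7, Mul(4, Pow(2, -1)))) = Mul(2, Mul(7, Mul(4, Rational(1, 2)))) = Mul(2, Mul(7, 2)) = Mul(2, 14) = 28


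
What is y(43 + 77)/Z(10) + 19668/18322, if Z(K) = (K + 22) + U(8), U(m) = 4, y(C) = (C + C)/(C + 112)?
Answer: 1756921/1594014 ≈ 1.1022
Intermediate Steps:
y(C) = 2*C/(112 + C) (y(C) = (2*C)/(112 + C) = 2*C/(112 + C))
Z(K) = 26 + K (Z(K) = (K + 22) + 4 = (22 + K) + 4 = 26 + K)
y(43 + 77)/Z(10) + 19668/18322 = (2*(43 + 77)/(112 + (43 + 77)))/(26 + 10) + 19668/18322 = (2*120/(112 + 120))/36 + 19668*(1/18322) = (2*120/232)*(1/36) + 9834/9161 = (2*120*(1/232))*(1/36) + 9834/9161 = (30/29)*(1/36) + 9834/9161 = 5/174 + 9834/9161 = 1756921/1594014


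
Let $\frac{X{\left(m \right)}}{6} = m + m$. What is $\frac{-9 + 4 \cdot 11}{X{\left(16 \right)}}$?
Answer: $\frac{35}{192} \approx 0.18229$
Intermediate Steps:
$X{\left(m \right)} = 12 m$ ($X{\left(m \right)} = 6 \left(m + m\right) = 6 \cdot 2 m = 12 m$)
$\frac{-9 + 4 \cdot 11}{X{\left(16 \right)}} = \frac{-9 + 4 \cdot 11}{12 \cdot 16} = \frac{-9 + 44}{192} = 35 \cdot \frac{1}{192} = \frac{35}{192}$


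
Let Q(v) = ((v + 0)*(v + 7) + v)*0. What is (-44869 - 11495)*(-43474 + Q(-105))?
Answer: 2450368536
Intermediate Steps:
Q(v) = 0 (Q(v) = (v*(7 + v) + v)*0 = (v + v*(7 + v))*0 = 0)
(-44869 - 11495)*(-43474 + Q(-105)) = (-44869 - 11495)*(-43474 + 0) = -56364*(-43474) = 2450368536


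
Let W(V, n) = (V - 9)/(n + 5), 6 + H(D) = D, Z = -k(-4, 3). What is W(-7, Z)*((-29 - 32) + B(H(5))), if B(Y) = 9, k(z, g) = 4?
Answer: 832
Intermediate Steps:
Z = -4 (Z = -1*4 = -4)
H(D) = -6 + D
W(V, n) = (-9 + V)/(5 + n)
W(-7, Z)*((-29 - 32) + B(H(5))) = ((-9 - 7)/(5 - 4))*((-29 - 32) + 9) = (-16/1)*(-61 + 9) = (1*(-16))*(-52) = -16*(-52) = 832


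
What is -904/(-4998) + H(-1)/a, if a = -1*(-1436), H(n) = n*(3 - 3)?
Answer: 452/2499 ≈ 0.18087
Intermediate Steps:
H(n) = 0 (H(n) = n*0 = 0)
a = 1436
-904/(-4998) + H(-1)/a = -904/(-4998) + 0/1436 = -904*(-1/4998) + 0*(1/1436) = 452/2499 + 0 = 452/2499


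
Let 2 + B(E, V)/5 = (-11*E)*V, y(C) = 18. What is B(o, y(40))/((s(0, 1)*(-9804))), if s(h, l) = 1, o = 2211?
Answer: 547225/2451 ≈ 223.27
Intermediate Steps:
B(E, V) = -10 - 55*E*V (B(E, V) = -10 + 5*((-11*E)*V) = -10 + 5*(-11*E*V) = -10 - 55*E*V)
B(o, y(40))/((s(0, 1)*(-9804))) = (-10 - 55*2211*18)/((1*(-9804))) = (-10 - 2188890)/(-9804) = -2188900*(-1/9804) = 547225/2451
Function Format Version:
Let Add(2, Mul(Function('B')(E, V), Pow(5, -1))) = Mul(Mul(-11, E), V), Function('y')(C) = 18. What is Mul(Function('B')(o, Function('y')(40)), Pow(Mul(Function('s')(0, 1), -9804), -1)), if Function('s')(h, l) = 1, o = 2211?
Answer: Rational(547225, 2451) ≈ 223.27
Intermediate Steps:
Function('B')(E, V) = Add(-10, Mul(-55, E, V)) (Function('B')(E, V) = Add(-10, Mul(5, Mul(Mul(-11, E), V))) = Add(-10, Mul(5, Mul(-11, E, V))) = Add(-10, Mul(-55, E, V)))
Mul(Function('B')(o, Function('y')(40)), Pow(Mul(Function('s')(0, 1), -9804), -1)) = Mul(Add(-10, Mul(-55, 2211, 18)), Pow(Mul(1, -9804), -1)) = Mul(Add(-10, -2188890), Pow(-9804, -1)) = Mul(-2188900, Rational(-1, 9804)) = Rational(547225, 2451)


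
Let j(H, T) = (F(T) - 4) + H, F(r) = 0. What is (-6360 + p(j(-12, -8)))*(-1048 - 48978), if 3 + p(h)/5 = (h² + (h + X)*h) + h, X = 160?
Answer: 835184070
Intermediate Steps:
j(H, T) = -4 + H (j(H, T) = (0 - 4) + H = -4 + H)
p(h) = -15 + 5*h + 5*h² + 5*h*(160 + h) (p(h) = -15 + 5*((h² + (h + 160)*h) + h) = -15 + 5*((h² + (160 + h)*h) + h) = -15 + 5*((h² + h*(160 + h)) + h) = -15 + 5*(h + h² + h*(160 + h)) = -15 + (5*h + 5*h² + 5*h*(160 + h)) = -15 + 5*h + 5*h² + 5*h*(160 + h))
(-6360 + p(j(-12, -8)))*(-1048 - 48978) = (-6360 + (-15 + 10*(-4 - 12)² + 805*(-4 - 12)))*(-1048 - 48978) = (-6360 + (-15 + 10*(-16)² + 805*(-16)))*(-50026) = (-6360 + (-15 + 10*256 - 12880))*(-50026) = (-6360 + (-15 + 2560 - 12880))*(-50026) = (-6360 - 10335)*(-50026) = -16695*(-50026) = 835184070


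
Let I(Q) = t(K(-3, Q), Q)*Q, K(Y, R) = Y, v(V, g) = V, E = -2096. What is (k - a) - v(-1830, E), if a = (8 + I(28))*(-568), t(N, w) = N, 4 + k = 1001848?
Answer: 960506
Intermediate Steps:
k = 1001844 (k = -4 + 1001848 = 1001844)
I(Q) = -3*Q
a = 43168 (a = (8 - 3*28)*(-568) = (8 - 84)*(-568) = -76*(-568) = 43168)
(k - a) - v(-1830, E) = (1001844 - 1*43168) - 1*(-1830) = (1001844 - 43168) + 1830 = 958676 + 1830 = 960506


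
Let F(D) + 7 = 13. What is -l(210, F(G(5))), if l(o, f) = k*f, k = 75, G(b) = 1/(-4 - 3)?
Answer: -450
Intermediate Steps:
G(b) = -⅐ (G(b) = 1/(-7) = -⅐)
F(D) = 6 (F(D) = -7 + 13 = 6)
l(o, f) = 75*f
-l(210, F(G(5))) = -75*6 = -1*450 = -450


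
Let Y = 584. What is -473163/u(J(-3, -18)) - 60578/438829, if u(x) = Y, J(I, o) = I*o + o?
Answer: -207673023679/256276136 ≈ -810.35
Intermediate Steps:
J(I, o) = o + I*o
u(x) = 584
-473163/u(J(-3, -18)) - 60578/438829 = -473163/584 - 60578/438829 = -207673023679/256276136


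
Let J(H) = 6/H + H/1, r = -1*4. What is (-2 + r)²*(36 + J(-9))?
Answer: 948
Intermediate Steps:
r = -4
J(H) = H + 6/H (J(H) = 6/H + H*1 = 6/H + H = H + 6/H)
(-2 + r)²*(36 + J(-9)) = (-2 - 4)²*(36 + (-9 + 6/(-9))) = (-6)²*(36 + (-9 + 6*(-⅑))) = 36*(36 + (-9 - ⅔)) = 36*(36 - 29/3) = 36*(79/3) = 948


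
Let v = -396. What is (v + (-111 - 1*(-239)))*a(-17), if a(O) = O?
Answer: 4556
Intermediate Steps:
(v + (-111 - 1*(-239)))*a(-17) = (-396 + (-111 - 1*(-239)))*(-17) = (-396 + (-111 + 239))*(-17) = (-396 + 128)*(-17) = -268*(-17) = 4556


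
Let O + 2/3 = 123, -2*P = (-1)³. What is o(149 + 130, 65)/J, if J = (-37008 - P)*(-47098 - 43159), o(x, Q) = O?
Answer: 734/20041657107 ≈ 3.6624e-8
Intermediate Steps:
P = ½ (P = -½*(-1)³ = -½*(-1) = ½ ≈ 0.50000)
O = 367/3 (O = -⅔ + 123 = 367/3 ≈ 122.33)
o(x, Q) = 367/3
J = 6680552369/2 (J = (-37008 - 1*½)*(-47098 - 43159) = (-37008 - ½)*(-90257) = -74017/2*(-90257) = 6680552369/2 ≈ 3.3403e+9)
o(149 + 130, 65)/J = 367/(3*(6680552369/2)) = (367/3)*(2/6680552369) = 734/20041657107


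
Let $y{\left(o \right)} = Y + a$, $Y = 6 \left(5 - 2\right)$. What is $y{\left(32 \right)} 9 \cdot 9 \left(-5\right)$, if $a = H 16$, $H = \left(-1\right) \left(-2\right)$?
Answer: $-20250$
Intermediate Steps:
$H = 2$
$a = 32$ ($a = 2 \cdot 16 = 32$)
$Y = 18$ ($Y = 6 \cdot 3 = 18$)
$y{\left(o \right)} = 50$ ($y{\left(o \right)} = 18 + 32 = 50$)
$y{\left(32 \right)} 9 \cdot 9 \left(-5\right) = 50 \cdot 9 \cdot 9 \left(-5\right) = 50 \cdot 81 \left(-5\right) = 50 \left(-405\right) = -20250$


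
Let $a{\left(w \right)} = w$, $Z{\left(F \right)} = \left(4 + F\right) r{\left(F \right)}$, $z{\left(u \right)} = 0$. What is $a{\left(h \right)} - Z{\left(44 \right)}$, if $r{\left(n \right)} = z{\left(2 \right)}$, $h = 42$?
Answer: $42$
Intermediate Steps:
$r{\left(n \right)} = 0$
$Z{\left(F \right)} = 0$ ($Z{\left(F \right)} = \left(4 + F\right) 0 = 0$)
$a{\left(h \right)} - Z{\left(44 \right)} = 42 - 0 = 42 + 0 = 42$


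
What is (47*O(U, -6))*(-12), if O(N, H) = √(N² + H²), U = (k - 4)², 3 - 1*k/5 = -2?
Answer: -1692*√21613 ≈ -2.4875e+5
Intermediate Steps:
k = 25 (k = 15 - 5*(-2) = 15 + 10 = 25)
U = 441 (U = (25 - 4)² = 21² = 441)
O(N, H) = √(H² + N²)
(47*O(U, -6))*(-12) = (47*√((-6)² + 441²))*(-12) = (47*√(36 + 194481))*(-12) = (47*√194517)*(-12) = (47*(3*√21613))*(-12) = (141*√21613)*(-12) = -1692*√21613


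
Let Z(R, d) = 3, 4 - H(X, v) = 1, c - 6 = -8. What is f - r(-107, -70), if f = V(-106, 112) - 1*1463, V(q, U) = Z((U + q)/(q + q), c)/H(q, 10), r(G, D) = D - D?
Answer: -1462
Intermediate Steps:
c = -2 (c = 6 - 8 = -2)
H(X, v) = 3 (H(X, v) = 4 - 1*1 = 4 - 1 = 3)
r(G, D) = 0
V(q, U) = 1 (V(q, U) = 3/3 = 3*(⅓) = 1)
f = -1462 (f = 1 - 1*1463 = 1 - 1463 = -1462)
f - r(-107, -70) = -1462 - 1*0 = -1462 + 0 = -1462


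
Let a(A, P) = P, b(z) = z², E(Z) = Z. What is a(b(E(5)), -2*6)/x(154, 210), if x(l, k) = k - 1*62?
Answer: -3/37 ≈ -0.081081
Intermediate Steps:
x(l, k) = -62 + k (x(l, k) = k - 62 = -62 + k)
a(b(E(5)), -2*6)/x(154, 210) = (-2*6)/(-62 + 210) = -12/148 = -12*1/148 = -3/37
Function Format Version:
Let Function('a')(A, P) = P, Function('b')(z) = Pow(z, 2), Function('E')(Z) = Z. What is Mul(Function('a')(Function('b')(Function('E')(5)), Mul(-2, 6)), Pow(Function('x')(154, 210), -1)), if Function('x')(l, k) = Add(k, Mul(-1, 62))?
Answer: Rational(-3, 37) ≈ -0.081081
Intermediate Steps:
Function('x')(l, k) = Add(-62, k) (Function('x')(l, k) = Add(k, -62) = Add(-62, k))
Mul(Function('a')(Function('b')(Function('E')(5)), Mul(-2, 6)), Pow(Function('x')(154, 210), -1)) = Mul(Mul(-2, 6), Pow(Add(-62, 210), -1)) = Mul(-12, Pow(148, -1)) = Mul(-12, Rational(1, 148)) = Rational(-3, 37)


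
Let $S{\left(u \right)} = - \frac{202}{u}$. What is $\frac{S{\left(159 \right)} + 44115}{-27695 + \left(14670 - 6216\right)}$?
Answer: $- \frac{7014083}{3059319} \approx -2.2927$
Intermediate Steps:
$\frac{S{\left(159 \right)} + 44115}{-27695 + \left(14670 - 6216\right)} = \frac{- \frac{202}{159} + 44115}{-27695 + \left(14670 - 6216\right)} = \frac{\left(-202\right) \frac{1}{159} + 44115}{-27695 + \left(14670 - 6216\right)} = \frac{- \frac{202}{159} + 44115}{-27695 + 8454} = \frac{7014083}{159 \left(-19241\right)} = \frac{7014083}{159} \left(- \frac{1}{19241}\right) = - \frac{7014083}{3059319}$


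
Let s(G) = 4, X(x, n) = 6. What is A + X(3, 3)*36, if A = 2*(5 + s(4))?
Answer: 234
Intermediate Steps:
A = 18 (A = 2*(5 + 4) = 2*9 = 18)
A + X(3, 3)*36 = 18 + 6*36 = 18 + 216 = 234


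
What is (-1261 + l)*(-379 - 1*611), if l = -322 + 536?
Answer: 1036530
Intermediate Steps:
l = 214
(-1261 + l)*(-379 - 1*611) = (-1261 + 214)*(-379 - 1*611) = -1047*(-379 - 611) = -1047*(-990) = 1036530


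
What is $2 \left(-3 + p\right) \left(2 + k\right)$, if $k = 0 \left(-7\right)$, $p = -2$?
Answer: $-20$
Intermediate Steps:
$k = 0$
$2 \left(-3 + p\right) \left(2 + k\right) = 2 \left(-3 - 2\right) \left(2 + 0\right) = 2 \left(-5\right) 2 = \left(-10\right) 2 = -20$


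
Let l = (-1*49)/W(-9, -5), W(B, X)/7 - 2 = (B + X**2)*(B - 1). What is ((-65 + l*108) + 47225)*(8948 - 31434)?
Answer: -83783240748/79 ≈ -1.0605e+9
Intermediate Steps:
W(B, X) = 14 + 7*(-1 + B)*(B + X**2) (W(B, X) = 14 + 7*((B + X**2)*(B - 1)) = 14 + 7*((B + X**2)*(-1 + B)) = 14 + 7*((-1 + B)*(B + X**2)) = 14 + 7*(-1 + B)*(B + X**2))
l = 7/158 (l = (-1*49)/(14 - 7*(-9) - 7*(-5)**2 + 7*(-9)**2 + 7*(-9)*(-5)**2) = -49/(14 + 63 - 7*25 + 7*81 + 7*(-9)*25) = -49/(14 + 63 - 175 + 567 - 1575) = -49/(-1106) = -49*(-1/1106) = 7/158 ≈ 0.044304)
((-65 + l*108) + 47225)*(8948 - 31434) = ((-65 + (7/158)*108) + 47225)*(8948 - 31434) = ((-65 + 378/79) + 47225)*(-22486) = (-4757/79 + 47225)*(-22486) = (3726018/79)*(-22486) = -83783240748/79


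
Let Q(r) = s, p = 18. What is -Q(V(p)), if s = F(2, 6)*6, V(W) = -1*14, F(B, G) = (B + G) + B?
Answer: -60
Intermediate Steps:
F(B, G) = G + 2*B
V(W) = -14
s = 60 (s = (6 + 2*2)*6 = (6 + 4)*6 = 10*6 = 60)
Q(r) = 60
-Q(V(p)) = -1*60 = -60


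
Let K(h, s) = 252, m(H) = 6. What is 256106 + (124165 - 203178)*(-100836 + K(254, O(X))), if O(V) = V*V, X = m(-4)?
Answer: 7947699698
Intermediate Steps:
X = 6
O(V) = V²
256106 + (124165 - 203178)*(-100836 + K(254, O(X))) = 256106 + (124165 - 203178)*(-100836 + 252) = 256106 - 79013*(-100584) = 256106 + 7947443592 = 7947699698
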